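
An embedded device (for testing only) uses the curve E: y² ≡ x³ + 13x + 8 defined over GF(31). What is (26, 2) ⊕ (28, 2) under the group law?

(26, 2) + (28, 2). λ = (2 - 2)/(28 - 26) ≡ 0/2 mod 31. 2⁻¹ ≡ 16 (mod 31) since 2·16 = 32 ≡ 1, so λ ≡ 0.
  x = λ² - 26 - 28 = 0 - 54 ≡ 8; y = λ·(26 - 8) - 2 ≡ 29. → (8, 29)

(8, 29)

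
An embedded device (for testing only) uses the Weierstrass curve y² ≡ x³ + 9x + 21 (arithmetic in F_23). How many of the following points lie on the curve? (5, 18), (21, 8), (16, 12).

2

(5, 18): 18² ≡ 2, rhs ≡ 7 → off.
(21, 8): 8² ≡ 18, rhs ≡ 18 → on.
(16, 12): 12² ≡ 6, rhs ≡ 6 → on.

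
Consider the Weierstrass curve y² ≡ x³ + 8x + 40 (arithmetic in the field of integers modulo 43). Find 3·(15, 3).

Write Q = (15, 3).
Repeated addition: build up to 3Q.
2Q: tangent at (15, 3): λ = (3·15² + 8)/(2·3) ≡ 38/6. 6⁻¹ ≡ 36 (mod 43), so λ ≡ 38·36 ≡ 35.
  x = λ² - 15 - 15 = 1225 - 30 ≡ 34; y = λ·(15 - 34) - 3 ≡ 20. → (34, 20)
3Q: (34, 20) + (15, 3). λ = (3 - 20)/(15 - 34) ≡ 26/24 mod 43. 24⁻¹ ≡ 9 (mod 43), so λ ≡ 19.
  x = λ² - 34 - 15 = 361 - 49 ≡ 11; y = λ·(34 - 11) - 20 ≡ 30. → (11, 30)

(11, 30)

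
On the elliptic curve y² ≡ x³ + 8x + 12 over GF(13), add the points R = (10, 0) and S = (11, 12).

(10, 0) + (11, 12). λ = (12 - 0)/(11 - 10) ≡ 12/1 mod 13. 1⁻¹ ≡ 1 (mod 13), so λ ≡ 12.
  x = λ² - 10 - 11 = 144 - 21 ≡ 6; y = λ·(10 - 6) - 0 ≡ 9. → (6, 9)

(6, 9)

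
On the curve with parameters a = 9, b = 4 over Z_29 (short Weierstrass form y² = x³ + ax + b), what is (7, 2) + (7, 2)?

(28, 20)

tangent at (7, 2): λ = (3·7² + 9)/(2·2) ≡ 11/4. 4⁻¹ ≡ 22 (mod 29), so λ ≡ 11·22 ≡ 10.
  x = λ² - 7 - 7 = 100 - 14 ≡ 28; y = λ·(7 - 28) - 2 ≡ 20. → (28, 20)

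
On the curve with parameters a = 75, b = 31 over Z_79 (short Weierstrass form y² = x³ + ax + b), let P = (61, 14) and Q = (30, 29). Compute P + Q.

(60, 11)

(61, 14) + (30, 29). λ = (29 - 14)/(30 - 61) ≡ 15/48 mod 79. 48⁻¹ ≡ 28 (mod 79), so λ ≡ 25.
  x = λ² - 61 - 30 = 625 - 91 ≡ 60; y = λ·(61 - 60) - 14 ≡ 11. → (60, 11)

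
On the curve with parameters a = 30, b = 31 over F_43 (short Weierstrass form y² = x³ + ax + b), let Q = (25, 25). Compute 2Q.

tangent at (25, 25): λ = (3·25² + 30)/(2·25) ≡ 13/7. 7⁻¹ ≡ 37 (mod 43) since 7·37 = 259 ≡ 1, so λ ≡ 13·37 ≡ 8.
  x = λ² - 25 - 25 = 64 - 50 ≡ 14; y = λ·(25 - 14) - 25 ≡ 20. → (14, 20)

(14, 20)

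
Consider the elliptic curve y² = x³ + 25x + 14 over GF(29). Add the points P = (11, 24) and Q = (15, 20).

(4, 27)

(11, 24) + (15, 20). λ = (20 - 24)/(15 - 11) ≡ 25/4 mod 29. 4⁻¹ ≡ 22 (mod 29), so λ ≡ 28.
  x = λ² - 11 - 15 = 784 - 26 ≡ 4; y = λ·(11 - 4) - 24 ≡ 27. → (4, 27)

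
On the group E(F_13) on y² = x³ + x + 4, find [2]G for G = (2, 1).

(9, 12)

tangent at (2, 1): λ = (3·2² + 1)/(2·1) ≡ 0/2. 2⁻¹ ≡ 7 (mod 13), so λ ≡ 0·7 ≡ 0.
  x = λ² - 2 - 2 = 0 - 4 ≡ 9; y = λ·(2 - 9) - 1 ≡ 12. → (9, 12)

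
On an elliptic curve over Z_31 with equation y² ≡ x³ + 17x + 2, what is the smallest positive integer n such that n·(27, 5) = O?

2P: tangent at (27, 5): λ = (3·27² + 17)/(2·5) ≡ 3/10. 10⁻¹ ≡ 28 (mod 31) since 10·28 = 280 ≡ 1, so λ ≡ 3·28 ≡ 22.
  x = λ² - 27 - 27 = 484 - 54 ≡ 27; y = λ·(27 - 27) - 5 ≡ 26. → (27, 26)
3P: (27, 26) + (27, 5): same x and y₁ ≡ -y₂, so the sum is O.
3P = O, so the order is 3.

3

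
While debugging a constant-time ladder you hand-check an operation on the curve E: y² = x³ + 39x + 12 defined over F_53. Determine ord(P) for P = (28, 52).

2P: tangent at (28, 52): λ = (3·28² + 39)/(2·52) ≡ 6/51. 51⁻¹ ≡ 26 (mod 53), so λ ≡ 6·26 ≡ 50.
  x = λ² - 28 - 28 = 2500 - 56 ≡ 6; y = λ·(28 - 6) - 52 ≡ 41. → (6, 41)
3P: (6, 41) + (28, 52). λ = (52 - 41)/(28 - 6) ≡ 11/22 mod 53. 22⁻¹ ≡ 41 (mod 53), so λ ≡ 27.
  x = λ² - 6 - 28 = 729 - 34 ≡ 6; y = λ·(6 - 6) - 41 ≡ 12. → (6, 12)
4P: (6, 12) + (28, 52). λ = (52 - 12)/(28 - 6) ≡ 40/22 mod 53. 22⁻¹ ≡ 41 (mod 53), so λ ≡ 50.
  x = λ² - 6 - 28 = 2500 - 34 ≡ 28; y = λ·(6 - 28) - 12 ≡ 1. → (28, 1)
5P: (28, 1) + (28, 52): same x and y₁ ≡ -y₂, so the sum is O.
5P = O, so the order is 5.

5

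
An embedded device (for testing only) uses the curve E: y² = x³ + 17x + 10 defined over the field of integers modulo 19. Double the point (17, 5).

tangent at (17, 5): λ = (3·17² + 17)/(2·5) ≡ 10/10. 10⁻¹ ≡ 2 (mod 19), so λ ≡ 10·2 ≡ 1.
  x = λ² - 17 - 17 = 1 - 34 ≡ 5; y = λ·(17 - 5) - 5 ≡ 7. → (5, 7)

(5, 7)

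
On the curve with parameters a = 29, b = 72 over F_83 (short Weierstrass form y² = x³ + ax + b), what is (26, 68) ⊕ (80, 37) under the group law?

(4, 70)

(26, 68) + (80, 37). λ = (37 - 68)/(80 - 26) ≡ 52/54 mod 83. 54⁻¹ ≡ 20 (mod 83) since 54·20 = 1080 ≡ 1, so λ ≡ 44.
  x = λ² - 26 - 80 = 1936 - 106 ≡ 4; y = λ·(26 - 4) - 68 ≡ 70. → (4, 70)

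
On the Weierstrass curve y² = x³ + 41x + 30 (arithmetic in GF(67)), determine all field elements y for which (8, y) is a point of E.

none

x³ + 41x + 30 = 870 ≡ 66 (mod 67).
66 is a non-residue mod 67; no y exists.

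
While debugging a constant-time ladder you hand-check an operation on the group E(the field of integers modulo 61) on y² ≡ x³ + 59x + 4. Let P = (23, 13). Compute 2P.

tangent at (23, 13): λ = (3·23² + 59)/(2·13) ≡ 60/26. 26⁻¹ ≡ 54 (mod 61), so λ ≡ 60·54 ≡ 7.
  x = λ² - 23 - 23 = 49 - 46 ≡ 3; y = λ·(23 - 3) - 13 ≡ 5. → (3, 5)

(3, 5)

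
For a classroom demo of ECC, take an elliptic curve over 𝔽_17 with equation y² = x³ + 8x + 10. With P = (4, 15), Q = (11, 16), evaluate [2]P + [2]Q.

(6, 6)

First 2P:
Repeated addition: build up to 2P.
2P: tangent at (4, 15): λ = (3·4² + 8)/(2·15) ≡ 5/13. 13⁻¹ ≡ 4 (mod 17), so λ ≡ 5·4 ≡ 3.
  x = λ² - 4 - 4 = 9 - 8 ≡ 1; y = λ·(4 - 1) - 15 ≡ 11. → (1, 11)
2P = (1, 11).
Next 2Q:
Repeated addition: build up to 2Q.
2Q: tangent at (11, 16): λ = (3·11² + 8)/(2·16) ≡ 14/15. 15⁻¹ ≡ 8 (mod 17), so λ ≡ 14·8 ≡ 10.
  x = λ² - 11 - 11 = 100 - 22 ≡ 10; y = λ·(11 - 10) - 16 ≡ 11. → (10, 11)
2Q = (10, 11).
Finally 2P + 2Q:
(1, 11) + (10, 11). λ = (11 - 11)/(10 - 1) ≡ 0/9 mod 17. 9⁻¹ ≡ 2 (mod 17) since 9·2 = 18 ≡ 1, so λ ≡ 0.
  x = λ² - 1 - 10 = 0 - 11 ≡ 6; y = λ·(1 - 6) - 11 ≡ 6. → (6, 6)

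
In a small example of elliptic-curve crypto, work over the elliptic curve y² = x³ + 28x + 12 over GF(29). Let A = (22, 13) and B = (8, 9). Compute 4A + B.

(27, 21)

First 4A:
Double-and-add on 4 = (100)₂. Start with A = (22, 13) for the leading 1-bit.
double: tangent at (22, 13): λ = (3·22² + 28)/(2·13) ≡ 1/26. 26⁻¹ ≡ 19 (mod 29) since 26·19 = 494 ≡ 1, so λ ≡ 1·19 ≡ 19.
  x = λ² - 22 - 22 = 361 - 44 ≡ 27; y = λ·(22 - 27) - 13 ≡ 8. → (27, 8)
double: tangent at (27, 8): λ = (3·27² + 28)/(2·8) ≡ 11/16. 16⁻¹ ≡ 20 (mod 29) since 16·20 = 320 ≡ 1, so λ ≡ 11·20 ≡ 17.
  x = λ² - 27 - 27 = 289 - 54 ≡ 3; y = λ·(27 - 3) - 8 ≡ 23. → (3, 23)
4A = (3, 23).
Finally 4A + B:
(3, 23) + (8, 9). λ = (9 - 23)/(8 - 3) ≡ 15/5 mod 29. 5⁻¹ ≡ 6 (mod 29), so λ ≡ 3.
  x = λ² - 3 - 8 = 9 - 11 ≡ 27; y = λ·(3 - 27) - 23 ≡ 21. → (27, 21)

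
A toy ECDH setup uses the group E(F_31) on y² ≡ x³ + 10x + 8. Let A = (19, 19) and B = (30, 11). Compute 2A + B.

First 2A:
Repeated addition: build up to 2A.
2A: tangent at (19, 19): λ = (3·19² + 10)/(2·19) ≡ 8/7. 7⁻¹ ≡ 9 (mod 31), so λ ≡ 8·9 ≡ 10.
  x = λ² - 19 - 19 = 100 - 38 ≡ 0; y = λ·(19 - 0) - 19 ≡ 16. → (0, 16)
2A = (0, 16).
Finally 2A + B:
(0, 16) + (30, 11). λ = (11 - 16)/(30 - 0) ≡ 26/30 mod 31. 30⁻¹ ≡ 30 (mod 31) since 30·30 = 900 ≡ 1, so λ ≡ 5.
  x = λ² - 0 - 30 = 25 - 30 ≡ 26; y = λ·(0 - 26) - 16 ≡ 9. → (26, 9)

(26, 9)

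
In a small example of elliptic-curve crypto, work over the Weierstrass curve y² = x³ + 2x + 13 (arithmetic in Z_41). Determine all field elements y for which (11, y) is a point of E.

x³ + 2x + 13 = 1366 ≡ 13 (mod 41).
13 is a non-residue mod 41; no y exists.

none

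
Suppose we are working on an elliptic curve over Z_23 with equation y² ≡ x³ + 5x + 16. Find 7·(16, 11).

(15, 4)

Write G = (16, 11).
Repeated addition: build up to 7G.
2G: tangent at (16, 11): λ = (3·16² + 5)/(2·11) ≡ 14/22. 22⁻¹ ≡ 22 (mod 23) since 22·22 = 484 ≡ 1, so λ ≡ 14·22 ≡ 9.
  x = λ² - 16 - 16 = 81 - 32 ≡ 3; y = λ·(16 - 3) - 11 ≡ 14. → (3, 14)
3G: (3, 14) + (16, 11). λ = (11 - 14)/(16 - 3) ≡ 20/13 mod 23. 13⁻¹ ≡ 16 (mod 23) since 13·16 = 208 ≡ 1, so λ ≡ 21.
  x = λ² - 3 - 16 = 441 - 19 ≡ 8; y = λ·(3 - 8) - 14 ≡ 19. → (8, 19)
4G: (8, 19) + (16, 11). λ = (11 - 19)/(16 - 8) ≡ 15/8 mod 23. 8⁻¹ ≡ 3 (mod 23), so λ ≡ 22.
  x = λ² - 8 - 16 = 484 - 24 ≡ 0; y = λ·(8 - 0) - 19 ≡ 19. → (0, 19)
5G: (0, 19) + (16, 11). λ = (11 - 19)/(16 - 0) ≡ 15/16 mod 23. 16⁻¹ ≡ 13 (mod 23), so λ ≡ 11.
  x = λ² - 0 - 16 = 121 - 16 ≡ 13; y = λ·(0 - 13) - 19 ≡ 22. → (13, 22)
6G: (13, 22) + (16, 11). λ = (11 - 22)/(16 - 13) ≡ 12/3 mod 23. 3⁻¹ ≡ 8 (mod 23), so λ ≡ 4.
  x = λ² - 13 - 16 = 16 - 29 ≡ 10; y = λ·(13 - 10) - 22 ≡ 13. → (10, 13)
7G: (10, 13) + (16, 11). λ = (11 - 13)/(16 - 10) ≡ 21/6 mod 23. 6⁻¹ ≡ 4 (mod 23), so λ ≡ 15.
  x = λ² - 10 - 16 = 225 - 26 ≡ 15; y = λ·(10 - 15) - 13 ≡ 4. → (15, 4)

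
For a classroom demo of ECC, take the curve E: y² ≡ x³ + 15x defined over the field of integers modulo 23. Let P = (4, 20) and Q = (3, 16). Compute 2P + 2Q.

(13, 0)

First 2P:
Repeated addition: build up to 2P.
2P: tangent at (4, 20): λ = (3·4² + 15)/(2·20) ≡ 17/17. 17⁻¹ ≡ 19 (mod 23) since 17·19 = 323 ≡ 1, so λ ≡ 17·19 ≡ 1.
  x = λ² - 4 - 4 = 1 - 8 ≡ 16; y = λ·(4 - 16) - 20 ≡ 14. → (16, 14)
2P = (16, 14).
Next 2Q:
Repeated addition: build up to 2Q.
2Q: tangent at (3, 16): λ = (3·3² + 15)/(2·16) ≡ 19/9. 9⁻¹ ≡ 18 (mod 23), so λ ≡ 19·18 ≡ 20.
  x = λ² - 3 - 3 = 400 - 6 ≡ 3; y = λ·(3 - 3) - 16 ≡ 7. → (3, 7)
2Q = (3, 7).
Finally 2P + 2Q:
(16, 14) + (3, 7). λ = (7 - 14)/(3 - 16) ≡ 16/10 mod 23. 10⁻¹ ≡ 7 (mod 23), so λ ≡ 20.
  x = λ² - 16 - 3 = 400 - 19 ≡ 13; y = λ·(16 - 13) - 14 ≡ 0. → (13, 0)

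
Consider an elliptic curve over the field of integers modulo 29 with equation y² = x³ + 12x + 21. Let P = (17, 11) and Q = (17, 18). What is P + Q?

The two points share x = 17 and their y-coordinates satisfy 11 + 18 ≡ 0 (mod 29), so they are inverses. Their sum is O.

O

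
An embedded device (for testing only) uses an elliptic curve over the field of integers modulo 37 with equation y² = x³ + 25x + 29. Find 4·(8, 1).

(31, 12)

Write P = (8, 1).
Double-and-add on 4 = (100)₂. Start with P = (8, 1) for the leading 1-bit.
double: tangent at (8, 1): λ = (3·8² + 25)/(2·1) ≡ 32/2. 2⁻¹ ≡ 19 (mod 37) since 2·19 = 38 ≡ 1, so λ ≡ 32·19 ≡ 16.
  x = λ² - 8 - 8 = 256 - 16 ≡ 18; y = λ·(8 - 18) - 1 ≡ 24. → (18, 24)
double: tangent at (18, 24): λ = (3·18² + 25)/(2·24) ≡ 35/11. 11⁻¹ ≡ 27 (mod 37), so λ ≡ 35·27 ≡ 20.
  x = λ² - 18 - 18 = 400 - 36 ≡ 31; y = λ·(18 - 31) - 24 ≡ 12. → (31, 12)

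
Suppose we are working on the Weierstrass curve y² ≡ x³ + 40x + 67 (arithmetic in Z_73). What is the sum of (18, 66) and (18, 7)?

The two points share x = 18 and their y-coordinates satisfy 66 + 7 ≡ 0 (mod 73), so they are inverses. Their sum is O.

O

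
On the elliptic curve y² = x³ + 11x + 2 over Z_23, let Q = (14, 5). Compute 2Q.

(21, 15)

tangent at (14, 5): λ = (3·14² + 11)/(2·5) ≡ 1/10. 10⁻¹ ≡ 7 (mod 23), so λ ≡ 1·7 ≡ 7.
  x = λ² - 14 - 14 = 49 - 28 ≡ 21; y = λ·(14 - 21) - 5 ≡ 15. → (21, 15)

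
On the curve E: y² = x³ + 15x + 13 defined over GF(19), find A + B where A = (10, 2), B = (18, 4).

(16, 6)

(10, 2) + (18, 4). λ = (4 - 2)/(18 - 10) ≡ 2/8 mod 19. 8⁻¹ ≡ 12 (mod 19) since 8·12 = 96 ≡ 1, so λ ≡ 5.
  x = λ² - 10 - 18 = 25 - 28 ≡ 16; y = λ·(10 - 16) - 2 ≡ 6. → (16, 6)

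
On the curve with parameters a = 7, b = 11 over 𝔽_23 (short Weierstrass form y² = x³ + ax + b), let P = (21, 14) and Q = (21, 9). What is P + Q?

The two points share x = 21 and their y-coordinates satisfy 14 + 9 ≡ 0 (mod 23), so they are inverses. Their sum is 𝒪.

O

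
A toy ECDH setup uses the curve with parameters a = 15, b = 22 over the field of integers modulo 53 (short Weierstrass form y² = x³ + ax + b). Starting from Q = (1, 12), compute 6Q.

Double-and-add on 6 = (110)₂. Start with Q = (1, 12) for the leading 1-bit.
double: tangent at (1, 12): λ = (3·1² + 15)/(2·12) ≡ 18/24. 24⁻¹ ≡ 42 (mod 53), so λ ≡ 18·42 ≡ 14.
  x = λ² - 1 - 1 = 196 - 2 ≡ 35; y = λ·(1 - 35) - 12 ≡ 42. → (35, 42)
add Q: (35, 42) + (1, 12). λ = (12 - 42)/(1 - 35) ≡ 23/19 mod 53. 19⁻¹ ≡ 14 (mod 53), so λ ≡ 4.
  x = λ² - 35 - 1 = 16 - 36 ≡ 33; y = λ·(35 - 33) - 42 ≡ 19. → (33, 19)
double: tangent at (33, 19): λ = (3·33² + 15)/(2·19) ≡ 49/38. 38⁻¹ ≡ 7 (mod 53) since 38·7 = 266 ≡ 1, so λ ≡ 49·7 ≡ 25.
  x = λ² - 33 - 33 = 625 - 66 ≡ 29; y = λ·(33 - 29) - 19 ≡ 28. → (29, 28)

(29, 28)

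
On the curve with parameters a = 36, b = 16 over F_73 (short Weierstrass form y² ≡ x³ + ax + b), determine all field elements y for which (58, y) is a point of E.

x³ + 36x + 16 = 197216 ≡ 43 (mod 73).
43 is a non-residue mod 73; no y exists.

none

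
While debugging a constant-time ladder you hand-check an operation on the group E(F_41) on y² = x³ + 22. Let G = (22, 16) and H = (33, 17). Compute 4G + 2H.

First 4G:
Repeated addition: build up to 4G.
2G: tangent at (22, 16): λ = (3·22² + 0)/(2·16) ≡ 17/32. 32⁻¹ ≡ 9 (mod 41), so λ ≡ 17·9 ≡ 30.
  x = λ² - 22 - 22 = 900 - 44 ≡ 36; y = λ·(22 - 36) - 16 ≡ 15. → (36, 15)
3G: (36, 15) + (22, 16). λ = (16 - 15)/(22 - 36) ≡ 1/27 mod 41. 27⁻¹ ≡ 38 (mod 41), so λ ≡ 38.
  x = λ² - 36 - 22 = 1444 - 58 ≡ 33; y = λ·(36 - 33) - 15 ≡ 17. → (33, 17)
4G: (33, 17) + (22, 16). λ = (16 - 17)/(22 - 33) ≡ 40/30 mod 41. 30⁻¹ ≡ 26 (mod 41), so λ ≡ 15.
  x = λ² - 33 - 22 = 225 - 55 ≡ 6; y = λ·(33 - 6) - 17 ≡ 19. → (6, 19)
4G = (6, 19).
Next 2H:
Repeated addition: build up to 2H.
2H: tangent at (33, 17): λ = (3·33² + 0)/(2·17) ≡ 28/34. 34⁻¹ ≡ 35 (mod 41), so λ ≡ 28·35 ≡ 37.
  x = λ² - 33 - 33 = 1369 - 66 ≡ 32; y = λ·(33 - 32) - 17 ≡ 20. → (32, 20)
2H = (32, 20).
Finally 4G + 2H:
(6, 19) + (32, 20). λ = (20 - 19)/(32 - 6) ≡ 1/26 mod 41. 26⁻¹ ≡ 30 (mod 41), so λ ≡ 30.
  x = λ² - 6 - 32 = 900 - 38 ≡ 1; y = λ·(6 - 1) - 19 ≡ 8. → (1, 8)

(1, 8)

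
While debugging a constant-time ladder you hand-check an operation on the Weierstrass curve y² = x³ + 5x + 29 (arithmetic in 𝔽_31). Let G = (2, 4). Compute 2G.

tangent at (2, 4): λ = (3·2² + 5)/(2·4) ≡ 17/8. 8⁻¹ ≡ 4 (mod 31), so λ ≡ 17·4 ≡ 6.
  x = λ² - 2 - 2 = 36 - 4 ≡ 1; y = λ·(2 - 1) - 4 ≡ 2. → (1, 2)

(1, 2)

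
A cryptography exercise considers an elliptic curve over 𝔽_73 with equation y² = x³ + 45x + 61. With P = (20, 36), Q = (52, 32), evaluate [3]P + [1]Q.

(52, 41)

First 3P:
Repeated addition: build up to 3P.
2P: tangent at (20, 36): λ = (3·20² + 45)/(2·36) ≡ 4/72. 72⁻¹ ≡ 72 (mod 73) since 72·72 = 5184 ≡ 1, so λ ≡ 4·72 ≡ 69.
  x = λ² - 20 - 20 = 4761 - 40 ≡ 49; y = λ·(20 - 49) - 36 ≡ 7. → (49, 7)
3P: (49, 7) + (20, 36). λ = (36 - 7)/(20 - 49) ≡ 29/44 mod 73. 44⁻¹ ≡ 5 (mod 73) since 44·5 = 220 ≡ 1, so λ ≡ 72.
  x = λ² - 49 - 20 = 5184 - 69 ≡ 5; y = λ·(49 - 5) - 7 ≡ 22. → (5, 22)
3P = (5, 22).
Finally 3P + Q:
(5, 22) + (52, 32). λ = (32 - 22)/(52 - 5) ≡ 10/47 mod 73. 47⁻¹ ≡ 14 (mod 73), so λ ≡ 67.
  x = λ² - 5 - 52 = 4489 - 57 ≡ 52; y = λ·(5 - 52) - 22 ≡ 41. → (52, 41)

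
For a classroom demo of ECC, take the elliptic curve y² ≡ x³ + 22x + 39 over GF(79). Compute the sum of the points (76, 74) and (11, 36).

(30, 72)

(76, 74) + (11, 36). λ = (36 - 74)/(11 - 76) ≡ 41/14 mod 79. 14⁻¹ ≡ 17 (mod 79), so λ ≡ 65.
  x = λ² - 76 - 11 = 4225 - 87 ≡ 30; y = λ·(76 - 30) - 74 ≡ 72. → (30, 72)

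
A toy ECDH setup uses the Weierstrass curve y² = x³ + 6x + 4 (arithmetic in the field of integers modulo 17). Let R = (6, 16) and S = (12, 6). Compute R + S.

(15, 16)

(6, 16) + (12, 6). λ = (6 - 16)/(12 - 6) ≡ 7/6 mod 17. 6⁻¹ ≡ 3 (mod 17), so λ ≡ 4.
  x = λ² - 6 - 12 = 16 - 18 ≡ 15; y = λ·(6 - 15) - 16 ≡ 16. → (15, 16)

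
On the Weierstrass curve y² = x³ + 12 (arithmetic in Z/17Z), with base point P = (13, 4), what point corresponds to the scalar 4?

(15, 15)

Double-and-add on 4 = (100)₂. Start with P = (13, 4) for the leading 1-bit.
double: tangent at (13, 4): λ = (3·13² + 0)/(2·4) ≡ 14/8. 8⁻¹ ≡ 15 (mod 17), so λ ≡ 14·15 ≡ 6.
  x = λ² - 13 - 13 = 36 - 26 ≡ 10; y = λ·(13 - 10) - 4 ≡ 14. → (10, 14)
double: tangent at (10, 14): λ = (3·10² + 0)/(2·14) ≡ 11/11. 11⁻¹ ≡ 14 (mod 17) since 11·14 = 154 ≡ 1, so λ ≡ 11·14 ≡ 1.
  x = λ² - 10 - 10 = 1 - 20 ≡ 15; y = λ·(10 - 15) - 14 ≡ 15. → (15, 15)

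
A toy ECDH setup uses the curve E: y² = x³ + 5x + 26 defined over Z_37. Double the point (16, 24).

tangent at (16, 24): λ = (3·16² + 5)/(2·24) ≡ 33/11. 11⁻¹ ≡ 27 (mod 37), so λ ≡ 33·27 ≡ 3.
  x = λ² - 16 - 16 = 9 - 32 ≡ 14; y = λ·(16 - 14) - 24 ≡ 19. → (14, 19)

(14, 19)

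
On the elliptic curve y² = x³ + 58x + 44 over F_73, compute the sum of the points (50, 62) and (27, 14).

(51, 47)

(50, 62) + (27, 14). λ = (14 - 62)/(27 - 50) ≡ 25/50 mod 73. 50⁻¹ ≡ 19 (mod 73) since 50·19 = 950 ≡ 1, so λ ≡ 37.
  x = λ² - 50 - 27 = 1369 - 77 ≡ 51; y = λ·(50 - 51) - 62 ≡ 47. → (51, 47)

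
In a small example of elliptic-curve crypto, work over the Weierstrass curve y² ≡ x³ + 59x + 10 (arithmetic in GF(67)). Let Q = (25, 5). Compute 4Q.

Repeated addition: build up to 4Q.
2Q: tangent at (25, 5): λ = (3·25² + 59)/(2·5) ≡ 58/10. 10⁻¹ ≡ 47 (mod 67), so λ ≡ 58·47 ≡ 46.
  x = λ² - 25 - 25 = 2116 - 50 ≡ 56; y = λ·(25 - 56) - 5 ≡ 43. → (56, 43)
3Q: (56, 43) + (25, 5). λ = (5 - 43)/(25 - 56) ≡ 29/36 mod 67. 36⁻¹ ≡ 54 (mod 67), so λ ≡ 25.
  x = λ² - 56 - 25 = 625 - 81 ≡ 8; y = λ·(56 - 8) - 43 ≡ 18. → (8, 18)
4Q: (8, 18) + (25, 5). λ = (5 - 18)/(25 - 8) ≡ 54/17 mod 67. 17⁻¹ ≡ 4 (mod 67) since 17·4 = 68 ≡ 1, so λ ≡ 15.
  x = λ² - 8 - 25 = 225 - 33 ≡ 58; y = λ·(8 - 58) - 18 ≡ 36. → (58, 36)

(58, 36)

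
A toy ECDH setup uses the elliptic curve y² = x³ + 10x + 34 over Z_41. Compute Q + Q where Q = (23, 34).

tangent at (23, 34): λ = (3·23² + 10)/(2·34) ≡ 39/27. 27⁻¹ ≡ 38 (mod 41), so λ ≡ 39·38 ≡ 6.
  x = λ² - 23 - 23 = 36 - 46 ≡ 31; y = λ·(23 - 31) - 34 ≡ 0. → (31, 0)

(31, 0)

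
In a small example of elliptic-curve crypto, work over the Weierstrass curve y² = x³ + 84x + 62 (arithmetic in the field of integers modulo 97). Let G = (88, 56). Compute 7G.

(90, 95)

Double-and-add on 7 = (111)₂. Start with G = (88, 56) for the leading 1-bit.
double: tangent at (88, 56): λ = (3·88² + 84)/(2·56) ≡ 36/15. 15⁻¹ ≡ 13 (mod 97), so λ ≡ 36·13 ≡ 80.
  x = λ² - 88 - 88 = 6400 - 176 ≡ 16; y = λ·(88 - 16) - 56 ≡ 78. → (16, 78)
add G: (16, 78) + (88, 56). λ = (56 - 78)/(88 - 16) ≡ 75/72 mod 97. 72⁻¹ ≡ 31 (mod 97), so λ ≡ 94.
  x = λ² - 16 - 88 = 8836 - 104 ≡ 2; y = λ·(16 - 2) - 78 ≡ 74. → (2, 74)
double: tangent at (2, 74): λ = (3·2² + 84)/(2·74) ≡ 96/51. 51⁻¹ ≡ 78 (mod 97), so λ ≡ 96·78 ≡ 19.
  x = λ² - 2 - 2 = 361 - 4 ≡ 66; y = λ·(2 - 66) - 74 ≡ 68. → (66, 68)
add G: (66, 68) + (88, 56). λ = (56 - 68)/(88 - 66) ≡ 85/22 mod 97. 22⁻¹ ≡ 75 (mod 97), so λ ≡ 70.
  x = λ² - 66 - 88 = 4900 - 154 ≡ 90; y = λ·(66 - 90) - 68 ≡ 95. → (90, 95)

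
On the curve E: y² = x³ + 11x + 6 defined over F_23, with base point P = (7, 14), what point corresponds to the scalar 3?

(0, 11)

Repeated addition: build up to 3P.
2P: tangent at (7, 14): λ = (3·7² + 11)/(2·14) ≡ 20/5. 5⁻¹ ≡ 14 (mod 23) since 5·14 = 70 ≡ 1, so λ ≡ 20·14 ≡ 4.
  x = λ² - 7 - 7 = 16 - 14 ≡ 2; y = λ·(7 - 2) - 14 ≡ 6. → (2, 6)
3P: (2, 6) + (7, 14). λ = (14 - 6)/(7 - 2) ≡ 8/5 mod 23. 5⁻¹ ≡ 14 (mod 23), so λ ≡ 20.
  x = λ² - 2 - 7 = 400 - 9 ≡ 0; y = λ·(2 - 0) - 6 ≡ 11. → (0, 11)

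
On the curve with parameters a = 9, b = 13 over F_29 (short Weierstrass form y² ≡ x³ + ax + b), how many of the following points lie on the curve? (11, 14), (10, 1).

(11, 14): 14² ≡ 22, rhs ≡ 22 → on.
(10, 1): 1² ≡ 1, rhs ≡ 1 → on.

2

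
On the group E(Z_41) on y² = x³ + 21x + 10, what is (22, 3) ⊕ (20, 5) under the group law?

(0, 16)

(22, 3) + (20, 5). λ = (5 - 3)/(20 - 22) ≡ 2/39 mod 41. 39⁻¹ ≡ 20 (mod 41) since 39·20 = 780 ≡ 1, so λ ≡ 40.
  x = λ² - 22 - 20 = 1600 - 42 ≡ 0; y = λ·(22 - 0) - 3 ≡ 16. → (0, 16)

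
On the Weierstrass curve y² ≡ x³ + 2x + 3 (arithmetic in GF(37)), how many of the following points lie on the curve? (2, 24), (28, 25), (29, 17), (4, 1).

(2, 24): 24² ≡ 21, rhs ≡ 15 → off.
(28, 25): 25² ≡ 33, rhs ≡ 33 → on.
(29, 17): 17² ≡ 30, rhs ≡ 30 → on.
(4, 1): 1² ≡ 1, rhs ≡ 1 → on.

3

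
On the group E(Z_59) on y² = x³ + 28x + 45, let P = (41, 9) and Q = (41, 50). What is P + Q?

O

The two points share x = 41 and their y-coordinates satisfy 9 + 50 ≡ 0 (mod 59), so they are inverses. Their sum is ∞.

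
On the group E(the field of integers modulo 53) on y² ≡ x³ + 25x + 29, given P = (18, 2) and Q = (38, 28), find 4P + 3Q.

First 4P:
Repeated addition: build up to 4P.
2P: tangent at (18, 2): λ = (3·18² + 25)/(2·2) ≡ 43/4. 4⁻¹ ≡ 40 (mod 53), so λ ≡ 43·40 ≡ 24.
  x = λ² - 18 - 18 = 576 - 36 ≡ 10; y = λ·(18 - 10) - 2 ≡ 31. → (10, 31)
3P: (10, 31) + (18, 2). λ = (2 - 31)/(18 - 10) ≡ 24/8 mod 53. 8⁻¹ ≡ 20 (mod 53) since 8·20 = 160 ≡ 1, so λ ≡ 3.
  x = λ² - 10 - 18 = 9 - 28 ≡ 34; y = λ·(10 - 34) - 31 ≡ 3. → (34, 3)
4P: (34, 3) + (18, 2). λ = (2 - 3)/(18 - 34) ≡ 52/37 mod 53. 37⁻¹ ≡ 43 (mod 53), so λ ≡ 10.
  x = λ² - 34 - 18 = 100 - 52 ≡ 48; y = λ·(34 - 48) - 3 ≡ 16. → (48, 16)
4P = (48, 16).
Next 3Q:
Repeated addition: build up to 3Q.
2Q: tangent at (38, 28): λ = (3·38² + 25)/(2·28) ≡ 11/3. 3⁻¹ ≡ 18 (mod 53) since 3·18 = 54 ≡ 1, so λ ≡ 11·18 ≡ 39.
  x = λ² - 38 - 38 = 1521 - 76 ≡ 14; y = λ·(38 - 14) - 28 ≡ 7. → (14, 7)
3Q: (14, 7) + (38, 28). λ = (28 - 7)/(38 - 14) ≡ 21/24 mod 53. 24⁻¹ ≡ 42 (mod 53) since 24·42 = 1008 ≡ 1, so λ ≡ 34.
  x = λ² - 14 - 38 = 1156 - 52 ≡ 44; y = λ·(14 - 44) - 7 ≡ 33. → (44, 33)
3Q = (44, 33).
Finally 4P + 3Q:
(48, 16) + (44, 33). λ = (33 - 16)/(44 - 48) ≡ 17/49 mod 53. 49⁻¹ ≡ 13 (mod 53) since 49·13 = 637 ≡ 1, so λ ≡ 9.
  x = λ² - 48 - 44 = 81 - 92 ≡ 42; y = λ·(48 - 42) - 16 ≡ 38. → (42, 38)

(42, 38)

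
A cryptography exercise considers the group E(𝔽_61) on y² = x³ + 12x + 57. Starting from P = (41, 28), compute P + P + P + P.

(28, 18)

Repeated addition: build up to 4P.
2P: tangent at (41, 28): λ = (3·41² + 12)/(2·28) ≡ 53/56. 56⁻¹ ≡ 12 (mod 61) since 56·12 = 672 ≡ 1, so λ ≡ 53·12 ≡ 26.
  x = λ² - 41 - 41 = 676 - 82 ≡ 45; y = λ·(41 - 45) - 28 ≡ 51. → (45, 51)
3P: (45, 51) + (41, 28). λ = (28 - 51)/(41 - 45) ≡ 38/57 mod 61. 57⁻¹ ≡ 15 (mod 61) since 57·15 = 855 ≡ 1, so λ ≡ 21.
  x = λ² - 45 - 41 = 441 - 86 ≡ 50; y = λ·(45 - 50) - 51 ≡ 27. → (50, 27)
4P: (50, 27) + (41, 28). λ = (28 - 27)/(41 - 50) ≡ 1/52 mod 61. 52⁻¹ ≡ 27 (mod 61) since 52·27 = 1404 ≡ 1, so λ ≡ 27.
  x = λ² - 50 - 41 = 729 - 91 ≡ 28; y = λ·(50 - 28) - 27 ≡ 18. → (28, 18)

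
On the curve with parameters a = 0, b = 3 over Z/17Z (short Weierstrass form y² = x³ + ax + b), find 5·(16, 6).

(3, 8)

Write Q = (16, 6).
Repeated addition: build up to 5Q.
2Q: tangent at (16, 6): λ = (3·16² + 0)/(2·6) ≡ 3/12. 12⁻¹ ≡ 10 (mod 17), so λ ≡ 3·10 ≡ 13.
  x = λ² - 16 - 16 = 169 - 32 ≡ 1; y = λ·(16 - 1) - 6 ≡ 2. → (1, 2)
3Q: (1, 2) + (16, 6). λ = (6 - 2)/(16 - 1) ≡ 4/15 mod 17. 15⁻¹ ≡ 8 (mod 17), so λ ≡ 15.
  x = λ² - 1 - 16 = 225 - 17 ≡ 4; y = λ·(1 - 4) - 2 ≡ 4. → (4, 4)
4Q: (4, 4) + (16, 6). λ = (6 - 4)/(16 - 4) ≡ 2/12 mod 17. 12⁻¹ ≡ 10 (mod 17), so λ ≡ 3.
  x = λ² - 4 - 16 = 9 - 20 ≡ 6; y = λ·(4 - 6) - 4 ≡ 7. → (6, 7)
5Q: (6, 7) + (16, 6). λ = (6 - 7)/(16 - 6) ≡ 16/10 mod 17. 10⁻¹ ≡ 12 (mod 17) since 10·12 = 120 ≡ 1, so λ ≡ 5.
  x = λ² - 6 - 16 = 25 - 22 ≡ 3; y = λ·(6 - 3) - 7 ≡ 8. → (3, 8)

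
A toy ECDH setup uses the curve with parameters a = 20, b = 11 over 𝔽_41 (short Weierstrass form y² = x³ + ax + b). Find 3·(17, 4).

(7, 24)

Write P = (17, 4).
Repeated addition: build up to 3P.
2P: tangent at (17, 4): λ = (3·17² + 20)/(2·4) ≡ 26/8. 8⁻¹ ≡ 36 (mod 41), so λ ≡ 26·36 ≡ 34.
  x = λ² - 17 - 17 = 1156 - 34 ≡ 15; y = λ·(17 - 15) - 4 ≡ 23. → (15, 23)
3P: (15, 23) + (17, 4). λ = (4 - 23)/(17 - 15) ≡ 22/2 mod 41. 2⁻¹ ≡ 21 (mod 41) since 2·21 = 42 ≡ 1, so λ ≡ 11.
  x = λ² - 15 - 17 = 121 - 32 ≡ 7; y = λ·(15 - 7) - 23 ≡ 24. → (7, 24)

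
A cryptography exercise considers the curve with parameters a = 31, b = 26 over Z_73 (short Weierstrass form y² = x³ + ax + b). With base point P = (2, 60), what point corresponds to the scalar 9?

(26, 42)

Double-and-add on 9 = (1001)₂. Start with P = (2, 60) for the leading 1-bit.
double: tangent at (2, 60): λ = (3·2² + 31)/(2·60) ≡ 43/47. 47⁻¹ ≡ 14 (mod 73), so λ ≡ 43·14 ≡ 18.
  x = λ² - 2 - 2 = 324 - 4 ≡ 28; y = λ·(2 - 28) - 60 ≡ 56. → (28, 56)
double: tangent at (28, 56): λ = (3·28² + 31)/(2·56) ≡ 47/39. 39⁻¹ ≡ 15 (mod 73), so λ ≡ 47·15 ≡ 48.
  x = λ² - 28 - 28 = 2304 - 56 ≡ 58; y = λ·(28 - 58) - 56 ≡ 37. → (58, 37)
double: tangent at (58, 37): λ = (3·58² + 31)/(2·37) ≡ 49/1. 1⁻¹ ≡ 1 (mod 73), so λ ≡ 49·1 ≡ 49.
  x = λ² - 58 - 58 = 2401 - 116 ≡ 22; y = λ·(58 - 22) - 37 ≡ 48. → (22, 48)
add P: (22, 48) + (2, 60). λ = (60 - 48)/(2 - 22) ≡ 12/53 mod 73. 53⁻¹ ≡ 62 (mod 73), so λ ≡ 14.
  x = λ² - 22 - 2 = 196 - 24 ≡ 26; y = λ·(22 - 26) - 48 ≡ 42. → (26, 42)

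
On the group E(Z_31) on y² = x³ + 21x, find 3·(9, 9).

(20, 9)

Write P = (9, 9).
Repeated addition: build up to 3P.
2P: tangent at (9, 9): λ = (3·9² + 21)/(2·9) ≡ 16/18. 18⁻¹ ≡ 19 (mod 31), so λ ≡ 16·19 ≡ 25.
  x = λ² - 9 - 9 = 625 - 18 ≡ 18; y = λ·(9 - 18) - 9 ≡ 14. → (18, 14)
3P: (18, 14) + (9, 9). λ = (9 - 14)/(9 - 18) ≡ 26/22 mod 31. 22⁻¹ ≡ 24 (mod 31) since 22·24 = 528 ≡ 1, so λ ≡ 4.
  x = λ² - 18 - 9 = 16 - 27 ≡ 20; y = λ·(18 - 20) - 14 ≡ 9. → (20, 9)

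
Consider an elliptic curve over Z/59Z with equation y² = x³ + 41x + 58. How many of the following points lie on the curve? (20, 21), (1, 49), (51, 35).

(20, 21): 21² ≡ 28, rhs ≡ 28 → on.
(1, 49): 49² ≡ 41, rhs ≡ 41 → on.
(51, 35): 35² ≡ 45, rhs ≡ 44 → off.

2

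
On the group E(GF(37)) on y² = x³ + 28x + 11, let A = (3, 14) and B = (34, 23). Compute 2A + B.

First 2A:
Repeated addition: build up to 2A.
2A: tangent at (3, 14): λ = (3·3² + 28)/(2·14) ≡ 18/28. 28⁻¹ ≡ 4 (mod 37), so λ ≡ 18·4 ≡ 35.
  x = λ² - 3 - 3 = 1225 - 6 ≡ 35; y = λ·(3 - 35) - 14 ≡ 13. → (35, 13)
2A = (35, 13).
Finally 2A + B:
(35, 13) + (34, 23). λ = (23 - 13)/(34 - 35) ≡ 10/36 mod 37. 36⁻¹ ≡ 36 (mod 37), so λ ≡ 27.
  x = λ² - 35 - 34 = 729 - 69 ≡ 31; y = λ·(35 - 31) - 13 ≡ 21. → (31, 21)

(31, 21)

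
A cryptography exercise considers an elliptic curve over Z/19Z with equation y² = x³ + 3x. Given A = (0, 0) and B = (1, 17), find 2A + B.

First 2A:
Repeated addition: build up to 2A.
2A: (0, 0) + (0, 0): same x and y₁ ≡ -y₂, so the sum is ∞.
2A = ∞.
Finally 2A + B:
∞ + (1, 17) = (1, 17) (identity).

(1, 17)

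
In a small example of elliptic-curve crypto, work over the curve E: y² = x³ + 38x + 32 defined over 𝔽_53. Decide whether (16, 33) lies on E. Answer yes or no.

no

y² = 33² ≡ 29; x³ + 38x + 32 = 4736 ≡ 19 (mod 53). 29 ≠ 19.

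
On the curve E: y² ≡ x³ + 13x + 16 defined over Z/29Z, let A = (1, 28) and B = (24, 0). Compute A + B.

(1, 28) + (24, 0). λ = (0 - 28)/(24 - 1) ≡ 1/23 mod 29. 23⁻¹ ≡ 24 (mod 29) since 23·24 = 552 ≡ 1, so λ ≡ 24.
  x = λ² - 1 - 24 = 576 - 25 ≡ 0; y = λ·(1 - 0) - 28 ≡ 25. → (0, 25)

(0, 25)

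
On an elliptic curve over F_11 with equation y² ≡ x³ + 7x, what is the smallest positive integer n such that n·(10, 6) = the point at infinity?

6

2P: tangent at (10, 6): λ = (3·10² + 7)/(2·6) ≡ 10/1. 1⁻¹ ≡ 1 (mod 11), so λ ≡ 10·1 ≡ 10.
  x = λ² - 10 - 10 = 100 - 20 ≡ 3; y = λ·(10 - 3) - 6 ≡ 9. → (3, 9)
3P: (3, 9) + (10, 6). λ = (6 - 9)/(10 - 3) ≡ 8/7 mod 11. 7⁻¹ ≡ 8 (mod 11) since 7·8 = 56 ≡ 1, so λ ≡ 9.
  x = λ² - 3 - 10 = 81 - 13 ≡ 2; y = λ·(3 - 2) - 9 ≡ 0. → (2, 0)
4P: (2, 0) + (10, 6). λ = (6 - 0)/(10 - 2) ≡ 6/8 mod 11. 8⁻¹ ≡ 7 (mod 11), so λ ≡ 9.
  x = λ² - 2 - 10 = 81 - 12 ≡ 3; y = λ·(2 - 3) - 0 ≡ 2. → (3, 2)
5P: (3, 2) + (10, 6). λ = (6 - 2)/(10 - 3) ≡ 4/7 mod 11. 7⁻¹ ≡ 8 (mod 11) since 7·8 = 56 ≡ 1, so λ ≡ 10.
  x = λ² - 3 - 10 = 100 - 13 ≡ 10; y = λ·(3 - 10) - 2 ≡ 5. → (10, 5)
6P: (10, 5) + (10, 6): same x and y₁ ≡ -y₂, so the sum is the point at infinity.
6P = the point at infinity, so the order is 6.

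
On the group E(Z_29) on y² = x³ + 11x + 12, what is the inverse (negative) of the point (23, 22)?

-(23, 22) = (23, -22 mod 29) = (23, 7).

(23, 7)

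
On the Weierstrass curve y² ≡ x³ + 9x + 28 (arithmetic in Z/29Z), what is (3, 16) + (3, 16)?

(22, 17)

tangent at (3, 16): λ = (3·3² + 9)/(2·16) ≡ 7/3. 3⁻¹ ≡ 10 (mod 29), so λ ≡ 7·10 ≡ 12.
  x = λ² - 3 - 3 = 144 - 6 ≡ 22; y = λ·(3 - 22) - 16 ≡ 17. → (22, 17)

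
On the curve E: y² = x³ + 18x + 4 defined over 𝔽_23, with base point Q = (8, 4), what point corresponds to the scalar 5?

Repeated addition: build up to 5Q.
2Q: tangent at (8, 4): λ = (3·8² + 18)/(2·4) ≡ 3/8. 8⁻¹ ≡ 3 (mod 23) since 8·3 = 24 ≡ 1, so λ ≡ 3·3 ≡ 9.
  x = λ² - 8 - 8 = 81 - 16 ≡ 19; y = λ·(8 - 19) - 4 ≡ 12. → (19, 12)
3Q: (19, 12) + (8, 4). λ = (4 - 12)/(8 - 19) ≡ 15/12 mod 23. 12⁻¹ ≡ 2 (mod 23), so λ ≡ 7.
  x = λ² - 19 - 8 = 49 - 27 ≡ 22; y = λ·(19 - 22) - 12 ≡ 13. → (22, 13)
4Q: (22, 13) + (8, 4). λ = (4 - 13)/(8 - 22) ≡ 14/9 mod 23. 9⁻¹ ≡ 18 (mod 23) since 9·18 = 162 ≡ 1, so λ ≡ 22.
  x = λ² - 22 - 8 = 484 - 30 ≡ 17; y = λ·(22 - 17) - 13 ≡ 5. → (17, 5)
5Q: (17, 5) + (8, 4). λ = (4 - 5)/(8 - 17) ≡ 22/14 mod 23. 14⁻¹ ≡ 5 (mod 23), so λ ≡ 18.
  x = λ² - 17 - 8 = 324 - 25 ≡ 0; y = λ·(17 - 0) - 5 ≡ 2. → (0, 2)

(0, 2)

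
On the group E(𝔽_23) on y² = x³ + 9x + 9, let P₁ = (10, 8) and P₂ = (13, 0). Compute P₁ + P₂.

(10, 8) + (13, 0). λ = (0 - 8)/(13 - 10) ≡ 15/3 mod 23. 3⁻¹ ≡ 8 (mod 23) since 3·8 = 24 ≡ 1, so λ ≡ 5.
  x = λ² - 10 - 13 = 25 - 23 ≡ 2; y = λ·(10 - 2) - 8 ≡ 9. → (2, 9)

(2, 9)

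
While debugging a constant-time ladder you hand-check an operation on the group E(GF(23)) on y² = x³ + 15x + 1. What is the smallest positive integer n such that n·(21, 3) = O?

5

2P: tangent at (21, 3): λ = (3·21² + 15)/(2·3) ≡ 4/6. 6⁻¹ ≡ 4 (mod 23) since 6·4 = 24 ≡ 1, so λ ≡ 4·4 ≡ 16.
  x = λ² - 21 - 21 = 256 - 42 ≡ 7; y = λ·(21 - 7) - 3 ≡ 14. → (7, 14)
3P: (7, 14) + (21, 3). λ = (3 - 14)/(21 - 7) ≡ 12/14 mod 23. 14⁻¹ ≡ 5 (mod 23) since 14·5 = 70 ≡ 1, so λ ≡ 14.
  x = λ² - 7 - 21 = 196 - 28 ≡ 7; y = λ·(7 - 7) - 14 ≡ 9. → (7, 9)
4P: (7, 9) + (21, 3). λ = (3 - 9)/(21 - 7) ≡ 17/14 mod 23. 14⁻¹ ≡ 5 (mod 23), so λ ≡ 16.
  x = λ² - 7 - 21 = 256 - 28 ≡ 21; y = λ·(7 - 21) - 9 ≡ 20. → (21, 20)
5P: (21, 20) + (21, 3): same x and y₁ ≡ -y₂, so the sum is O.
5P = O, so the order is 5.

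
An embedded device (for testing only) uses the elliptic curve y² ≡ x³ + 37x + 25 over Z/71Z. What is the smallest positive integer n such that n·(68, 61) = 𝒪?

4

2P: tangent at (68, 61): λ = (3·68² + 37)/(2·61) ≡ 64/51. 51⁻¹ ≡ 39 (mod 71), so λ ≡ 64·39 ≡ 11.
  x = λ² - 68 - 68 = 121 - 136 ≡ 56; y = λ·(68 - 56) - 61 ≡ 0. → (56, 0)
3P: (56, 0) + (68, 61). λ = (61 - 0)/(68 - 56) ≡ 61/12 mod 71. 12⁻¹ ≡ 6 (mod 71), so λ ≡ 11.
  x = λ² - 56 - 68 = 121 - 124 ≡ 68; y = λ·(56 - 68) - 0 ≡ 10. → (68, 10)
4P: (68, 10) + (68, 61): same x and y₁ ≡ -y₂, so the sum is 𝒪.
4P = 𝒪, so the order is 4.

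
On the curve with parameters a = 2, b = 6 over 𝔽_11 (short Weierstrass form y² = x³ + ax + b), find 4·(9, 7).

(1, 3)

Write G = (9, 7).
Double-and-add on 4 = (100)₂. Start with G = (9, 7) for the leading 1-bit.
double: tangent at (9, 7): λ = (3·9² + 2)/(2·7) ≡ 3/3. 3⁻¹ ≡ 4 (mod 11), so λ ≡ 3·4 ≡ 1.
  x = λ² - 9 - 9 = 1 - 18 ≡ 5; y = λ·(9 - 5) - 7 ≡ 8. → (5, 8)
double: tangent at (5, 8): λ = (3·5² + 2)/(2·8) ≡ 0/5. 5⁻¹ ≡ 9 (mod 11), so λ ≡ 0·9 ≡ 0.
  x = λ² - 5 - 5 = 0 - 10 ≡ 1; y = λ·(5 - 1) - 8 ≡ 3. → (1, 3)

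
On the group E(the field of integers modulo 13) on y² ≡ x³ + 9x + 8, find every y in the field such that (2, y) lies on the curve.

none

x³ + 9x + 8 = 34 ≡ 8 (mod 13).
8 is a non-residue mod 13; no y exists.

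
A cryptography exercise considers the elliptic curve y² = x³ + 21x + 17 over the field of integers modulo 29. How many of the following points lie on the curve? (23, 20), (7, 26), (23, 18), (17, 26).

(23, 20): 20² ≡ 23, rhs ≡ 23 → on.
(7, 26): 26² ≡ 9, rhs ≡ 14 → off.
(23, 18): 18² ≡ 5, rhs ≡ 23 → off.
(17, 26): 26² ≡ 9, rhs ≡ 9 → on.

2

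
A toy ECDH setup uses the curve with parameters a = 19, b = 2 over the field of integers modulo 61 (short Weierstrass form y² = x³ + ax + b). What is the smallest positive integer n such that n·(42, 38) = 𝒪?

9

2P: tangent at (42, 38): λ = (3·42² + 19)/(2·38) ≡ 4/15. 15⁻¹ ≡ 57 (mod 61), so λ ≡ 4·57 ≡ 45.
  x = λ² - 42 - 42 = 2025 - 84 ≡ 50; y = λ·(42 - 50) - 38 ≡ 29. → (50, 29)
3P: (50, 29) + (42, 38). λ = (38 - 29)/(42 - 50) ≡ 9/53 mod 61. 53⁻¹ ≡ 38 (mod 61), so λ ≡ 37.
  x = λ² - 50 - 42 = 1369 - 92 ≡ 57; y = λ·(50 - 57) - 29 ≡ 17. → (57, 17)
4P: (57, 17) + (42, 38). λ = (38 - 17)/(42 - 57) ≡ 21/46 mod 61. 46⁻¹ ≡ 4 (mod 61), so λ ≡ 23.
  x = λ² - 57 - 42 = 529 - 99 ≡ 3; y = λ·(57 - 3) - 17 ≡ 5. → (3, 5)
5P: (3, 5) + (42, 38). λ = (38 - 5)/(42 - 3) ≡ 33/39 mod 61. 39⁻¹ ≡ 36 (mod 61) since 39·36 = 1404 ≡ 1, so λ ≡ 29.
  x = λ² - 3 - 42 = 841 - 45 ≡ 3; y = λ·(3 - 3) - 5 ≡ 56. → (3, 56)
6P: (3, 56) + (42, 38). λ = (38 - 56)/(42 - 3) ≡ 43/39 mod 61. 39⁻¹ ≡ 36 (mod 61), so λ ≡ 23.
  x = λ² - 3 - 42 = 529 - 45 ≡ 57; y = λ·(3 - 57) - 56 ≡ 44. → (57, 44)
7P: (57, 44) + (42, 38). λ = (38 - 44)/(42 - 57) ≡ 55/46 mod 61. 46⁻¹ ≡ 4 (mod 61), so λ ≡ 37.
  x = λ² - 57 - 42 = 1369 - 99 ≡ 50; y = λ·(57 - 50) - 44 ≡ 32. → (50, 32)
8P: (50, 32) + (42, 38). λ = (38 - 32)/(42 - 50) ≡ 6/53 mod 61. 53⁻¹ ≡ 38 (mod 61) since 53·38 = 2014 ≡ 1, so λ ≡ 45.
  x = λ² - 50 - 42 = 2025 - 92 ≡ 42; y = λ·(50 - 42) - 32 ≡ 23. → (42, 23)
9P: (42, 23) + (42, 38): same x and y₁ ≡ -y₂, so the sum is 𝒪.
9P = 𝒪, so the order is 9.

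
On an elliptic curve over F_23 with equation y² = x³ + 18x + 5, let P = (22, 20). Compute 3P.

Repeated addition: build up to 3P.
2P: tangent at (22, 20): λ = (3·22² + 18)/(2·20) ≡ 21/17. 17⁻¹ ≡ 19 (mod 23) since 17·19 = 323 ≡ 1, so λ ≡ 21·19 ≡ 8.
  x = λ² - 22 - 22 = 64 - 44 ≡ 20; y = λ·(22 - 20) - 20 ≡ 19. → (20, 19)
3P: (20, 19) + (22, 20). λ = (20 - 19)/(22 - 20) ≡ 1/2 mod 23. 2⁻¹ ≡ 12 (mod 23), so λ ≡ 12.
  x = λ² - 20 - 22 = 144 - 42 ≡ 10; y = λ·(20 - 10) - 19 ≡ 9. → (10, 9)

(10, 9)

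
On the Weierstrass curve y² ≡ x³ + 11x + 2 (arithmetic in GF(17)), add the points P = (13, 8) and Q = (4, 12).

(13, 9)

(13, 8) + (4, 12). λ = (12 - 8)/(4 - 13) ≡ 4/8 mod 17. 8⁻¹ ≡ 15 (mod 17) since 8·15 = 120 ≡ 1, so λ ≡ 9.
  x = λ² - 13 - 4 = 81 - 17 ≡ 13; y = λ·(13 - 13) - 8 ≡ 9. → (13, 9)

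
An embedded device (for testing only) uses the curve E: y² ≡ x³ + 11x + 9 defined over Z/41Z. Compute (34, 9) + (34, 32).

The two points share x = 34 and their y-coordinates satisfy 9 + 32 ≡ 0 (mod 41), so they are inverses. Their sum is O.

O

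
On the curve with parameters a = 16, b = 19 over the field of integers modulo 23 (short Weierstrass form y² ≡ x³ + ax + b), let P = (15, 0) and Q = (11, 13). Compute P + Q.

(9, 15)

(15, 0) + (11, 13). λ = (13 - 0)/(11 - 15) ≡ 13/19 mod 23. 19⁻¹ ≡ 17 (mod 23), so λ ≡ 14.
  x = λ² - 15 - 11 = 196 - 26 ≡ 9; y = λ·(15 - 9) - 0 ≡ 15. → (9, 15)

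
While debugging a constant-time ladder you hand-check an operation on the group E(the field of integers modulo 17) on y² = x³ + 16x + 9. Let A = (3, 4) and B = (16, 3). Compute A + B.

(3, 4) + (16, 3). λ = (3 - 4)/(16 - 3) ≡ 16/13 mod 17. 13⁻¹ ≡ 4 (mod 17), so λ ≡ 13.
  x = λ² - 3 - 16 = 169 - 19 ≡ 14; y = λ·(3 - 14) - 4 ≡ 6. → (14, 6)

(14, 6)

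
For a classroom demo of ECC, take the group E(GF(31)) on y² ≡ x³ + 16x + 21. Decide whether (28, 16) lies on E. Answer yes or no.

y² = 16² ≡ 8; x³ + 16x + 21 = 22421 ≡ 8 (mod 31). 8 = 8.

yes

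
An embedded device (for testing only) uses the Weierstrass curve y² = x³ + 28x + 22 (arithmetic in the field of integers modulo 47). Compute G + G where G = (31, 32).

(40, 0)

tangent at (31, 32): λ = (3·31² + 28)/(2·32) ≡ 44/17. 17⁻¹ ≡ 36 (mod 47), so λ ≡ 44·36 ≡ 33.
  x = λ² - 31 - 31 = 1089 - 62 ≡ 40; y = λ·(31 - 40) - 32 ≡ 0. → (40, 0)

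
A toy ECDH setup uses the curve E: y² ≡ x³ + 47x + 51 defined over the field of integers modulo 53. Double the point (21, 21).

tangent at (21, 21): λ = (3·21² + 47)/(2·21) ≡ 45/42. 42⁻¹ ≡ 24 (mod 53) since 42·24 = 1008 ≡ 1, so λ ≡ 45·24 ≡ 20.
  x = λ² - 21 - 21 = 400 - 42 ≡ 40; y = λ·(21 - 40) - 21 ≡ 23. → (40, 23)

(40, 23)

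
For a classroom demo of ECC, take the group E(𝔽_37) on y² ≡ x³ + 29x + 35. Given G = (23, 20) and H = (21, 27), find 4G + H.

First 4G:
Double-and-add on 4 = (100)₂. Start with G = (23, 20) for the leading 1-bit.
double: tangent at (23, 20): λ = (3·23² + 29)/(2·20) ≡ 25/3. 3⁻¹ ≡ 25 (mod 37), so λ ≡ 25·25 ≡ 33.
  x = λ² - 23 - 23 = 1089 - 46 ≡ 7; y = λ·(23 - 7) - 20 ≡ 27. → (7, 27)
double: tangent at (7, 27): λ = (3·7² + 29)/(2·27) ≡ 28/17. 17⁻¹ ≡ 24 (mod 37), so λ ≡ 28·24 ≡ 6.
  x = λ² - 7 - 7 = 36 - 14 ≡ 22; y = λ·(7 - 22) - 27 ≡ 31. → (22, 31)
4G = (22, 31).
Finally 4G + H:
(22, 31) + (21, 27). λ = (27 - 31)/(21 - 22) ≡ 33/36 mod 37. 36⁻¹ ≡ 36 (mod 37), so λ ≡ 4.
  x = λ² - 22 - 21 = 16 - 43 ≡ 10; y = λ·(22 - 10) - 31 ≡ 17. → (10, 17)

(10, 17)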